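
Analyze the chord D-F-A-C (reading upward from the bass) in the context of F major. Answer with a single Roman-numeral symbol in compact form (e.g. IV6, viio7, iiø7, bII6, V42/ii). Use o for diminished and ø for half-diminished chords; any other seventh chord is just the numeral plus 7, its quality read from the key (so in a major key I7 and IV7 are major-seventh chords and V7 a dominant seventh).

The pitches D-F-A-C form a minor seventh chord rooted on D.
In F major, D is the submediant; the diatonic minor seventh chord there is vi7.

vi7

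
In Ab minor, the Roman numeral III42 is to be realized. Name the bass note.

III in Ab minor has root Cb; the chord is Cb-Eb-Gb-Bb.
The figure 42 means third inversion — the seventh is in the bass.

Bb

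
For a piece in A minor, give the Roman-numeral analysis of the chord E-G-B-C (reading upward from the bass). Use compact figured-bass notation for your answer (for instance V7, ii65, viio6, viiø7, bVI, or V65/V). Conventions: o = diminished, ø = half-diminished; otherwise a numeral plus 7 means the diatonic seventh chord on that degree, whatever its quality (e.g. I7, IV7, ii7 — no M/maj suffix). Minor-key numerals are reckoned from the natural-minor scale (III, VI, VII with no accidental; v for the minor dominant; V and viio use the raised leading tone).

III65

Stacked in thirds the chord is C-E-G-B: a major seventh chord on C.
C is scale degree 3 in A minor, and a major seventh chord on that degree is written III7.
With E in the bass the chord is in first inversion, so the figured bass is 65.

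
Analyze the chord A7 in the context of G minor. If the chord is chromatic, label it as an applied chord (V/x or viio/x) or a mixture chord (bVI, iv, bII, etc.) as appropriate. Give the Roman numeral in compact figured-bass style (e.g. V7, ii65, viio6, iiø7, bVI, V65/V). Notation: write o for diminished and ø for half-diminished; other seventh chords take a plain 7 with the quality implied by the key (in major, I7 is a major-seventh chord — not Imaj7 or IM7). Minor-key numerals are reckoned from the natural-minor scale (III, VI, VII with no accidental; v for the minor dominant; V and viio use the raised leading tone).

V7/V

Stacked in thirds the chord is A-C#-E-G: a dominant seventh chord on A.
A is not a diatonic chord root with this quality in G minor, but it lies a perfect fifth above D (V), so the chord functions as an applied dominant of V.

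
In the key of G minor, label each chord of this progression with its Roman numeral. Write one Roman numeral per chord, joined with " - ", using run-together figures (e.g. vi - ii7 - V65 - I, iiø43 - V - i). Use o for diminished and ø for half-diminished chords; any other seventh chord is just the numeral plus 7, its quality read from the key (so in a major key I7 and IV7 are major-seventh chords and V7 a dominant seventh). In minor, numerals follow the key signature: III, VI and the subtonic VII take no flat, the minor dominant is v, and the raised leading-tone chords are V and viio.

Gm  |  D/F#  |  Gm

i - V6 - i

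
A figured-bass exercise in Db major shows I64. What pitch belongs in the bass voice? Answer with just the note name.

Ab

I in Db major has root Db; the chord is Db-F-Ab.
The figure 64 means second inversion — the fifth is in the bass.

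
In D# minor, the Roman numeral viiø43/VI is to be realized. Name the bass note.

The applied chord viiø43/VI is rooted on A#: A#-C#-E-G#.
The figure 43 means second inversion — the fifth is in the bass.

E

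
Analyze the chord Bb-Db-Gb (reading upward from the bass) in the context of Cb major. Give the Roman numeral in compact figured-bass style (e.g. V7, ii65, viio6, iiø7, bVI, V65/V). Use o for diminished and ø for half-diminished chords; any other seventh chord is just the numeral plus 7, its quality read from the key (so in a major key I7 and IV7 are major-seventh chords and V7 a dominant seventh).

Stacked in thirds the chord is Gb-Bb-Db: a major triad on Gb.
In Cb major, Gb is the dominant; the diatonic major triad there is V.
With Bb in the bass the chord is in first inversion, so the figured bass is 6.

V6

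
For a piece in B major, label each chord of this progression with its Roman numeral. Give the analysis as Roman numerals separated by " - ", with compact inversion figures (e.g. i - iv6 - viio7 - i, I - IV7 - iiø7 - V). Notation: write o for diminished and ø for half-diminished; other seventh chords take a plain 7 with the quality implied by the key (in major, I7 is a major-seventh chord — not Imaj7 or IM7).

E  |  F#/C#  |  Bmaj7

E has root E, degree 4 in B major, so IV.
F#/C#: major triad on F# = scale degree 5 → V64.
Bmaj7: root B is the tonic; major seventh chord there is I7.

IV - V64 - I7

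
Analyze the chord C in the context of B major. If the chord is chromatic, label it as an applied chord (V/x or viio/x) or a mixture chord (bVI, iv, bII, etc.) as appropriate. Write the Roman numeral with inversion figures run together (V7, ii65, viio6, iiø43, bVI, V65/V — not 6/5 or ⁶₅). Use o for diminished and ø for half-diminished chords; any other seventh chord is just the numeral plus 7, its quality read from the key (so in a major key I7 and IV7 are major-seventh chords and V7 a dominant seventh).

Stacked in thirds the chord is C-E-G: a major triad on C.
C is the lowered second degree of B major (diatonic 2 would be C#). This is the Neapolitan chord — a major triad on the lowered second degree.

bII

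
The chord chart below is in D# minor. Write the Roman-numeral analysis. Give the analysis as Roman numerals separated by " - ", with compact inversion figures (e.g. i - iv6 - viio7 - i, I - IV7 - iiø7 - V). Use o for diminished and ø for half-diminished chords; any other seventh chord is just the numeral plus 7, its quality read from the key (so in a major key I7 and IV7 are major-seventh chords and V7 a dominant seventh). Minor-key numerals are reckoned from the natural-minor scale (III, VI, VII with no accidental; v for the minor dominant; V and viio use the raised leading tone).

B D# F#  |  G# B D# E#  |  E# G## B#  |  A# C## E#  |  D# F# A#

B-D#-F#: root B is the submediant; major triad there is VI.
G#-B-D#-E#: root E# is the supertonic; half-diminished seventh chord there is iiø65.
E#-G##-B# is the secondary dominant of V (major triad on E#): V/V.
A#-C##-E#: major triad on A# = scale degree 5 → V.
D#-F#-A# has root D#, degree 1 in D# minor, so i.

VI - iiø65 - V/V - V - i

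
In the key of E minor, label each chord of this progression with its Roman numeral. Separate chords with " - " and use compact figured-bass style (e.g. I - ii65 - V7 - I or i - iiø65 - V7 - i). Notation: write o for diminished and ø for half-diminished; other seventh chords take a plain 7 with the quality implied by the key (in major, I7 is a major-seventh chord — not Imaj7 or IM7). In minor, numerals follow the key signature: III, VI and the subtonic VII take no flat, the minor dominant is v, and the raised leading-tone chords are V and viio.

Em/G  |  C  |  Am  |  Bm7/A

Em/G has root E, degree 1 in E minor, so i6.
C: root C is the submediant; major triad there is VI.
Am: root A is the subdominant; minor triad there is iv.
Bm7/A has root B, degree 5 in E minor, so v42.

i6 - VI - iv - v42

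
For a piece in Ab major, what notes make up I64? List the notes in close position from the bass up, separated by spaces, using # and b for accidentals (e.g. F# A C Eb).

Eb Ab C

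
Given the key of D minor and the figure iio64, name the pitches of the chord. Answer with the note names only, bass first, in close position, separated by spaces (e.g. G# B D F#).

Bb E G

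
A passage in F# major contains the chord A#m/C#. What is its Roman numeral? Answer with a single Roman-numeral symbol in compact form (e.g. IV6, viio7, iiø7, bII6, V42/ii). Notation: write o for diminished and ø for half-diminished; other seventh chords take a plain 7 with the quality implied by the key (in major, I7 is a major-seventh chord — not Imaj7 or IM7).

iii6

Stacked in thirds the chord is A#-C#-E#: a minor triad on A#.
In F# major, A# is the mediant; the diatonic minor triad there is iii.
With C# in the bass the chord is in first inversion, so the figured bass is 6.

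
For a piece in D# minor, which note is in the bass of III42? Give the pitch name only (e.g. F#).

E#

III in D# minor has root F#; the chord is F#-A#-C#-E#.
The figure 42 means third inversion — the seventh is in the bass.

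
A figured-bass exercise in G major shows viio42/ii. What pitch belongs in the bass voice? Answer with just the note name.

F

The applied chord viio42/ii is rooted on G#: G#-B-D-F.
The figure 42 means third inversion — the seventh is in the bass.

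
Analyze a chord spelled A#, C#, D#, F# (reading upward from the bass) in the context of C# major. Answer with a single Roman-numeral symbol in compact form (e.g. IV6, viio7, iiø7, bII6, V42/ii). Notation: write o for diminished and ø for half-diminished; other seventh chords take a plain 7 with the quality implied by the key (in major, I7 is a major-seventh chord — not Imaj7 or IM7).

ii43

The pitches D#-F#-A#-C# form a minor seventh chord rooted on D#.
D# is scale degree 2 in C# major, and a minor seventh chord on that degree is written ii7.
With A# in the bass the chord is in second inversion, so the figured bass is 43.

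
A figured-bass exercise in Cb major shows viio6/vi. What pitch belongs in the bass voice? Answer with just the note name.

Bb

The applied chord viio6/vi is rooted on G: G-Bb-Db.
The figure 6 means first inversion — the third is in the bass.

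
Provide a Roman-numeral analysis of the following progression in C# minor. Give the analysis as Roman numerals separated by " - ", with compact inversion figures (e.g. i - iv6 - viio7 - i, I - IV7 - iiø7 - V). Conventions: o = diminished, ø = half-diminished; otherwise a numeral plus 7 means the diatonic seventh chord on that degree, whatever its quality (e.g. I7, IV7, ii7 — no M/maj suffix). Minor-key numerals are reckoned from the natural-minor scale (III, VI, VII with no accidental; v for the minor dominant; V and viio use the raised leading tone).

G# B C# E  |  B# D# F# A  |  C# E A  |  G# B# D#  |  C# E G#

G#-B-C#-E: root C# is the tonic; minor seventh chord there is i43.
B#-D#-F#-A has root B#, degree 7 in C# minor, so viio7.
C#-E-A: major triad on A = scale degree 6 → VI6.
G#-B#-D#: root G# is the dominant; major triad there is V.
C#-E-G#: minor triad on C# = scale degree 1 → i.

i43 - viio7 - VI6 - V - i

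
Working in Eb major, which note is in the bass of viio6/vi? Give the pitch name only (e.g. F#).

D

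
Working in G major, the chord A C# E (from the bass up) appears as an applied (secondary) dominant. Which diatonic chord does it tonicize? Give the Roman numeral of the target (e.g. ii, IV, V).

V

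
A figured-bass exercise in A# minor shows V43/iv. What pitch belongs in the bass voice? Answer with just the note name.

The applied chord V43/iv is rooted on A#: A#-C##-E#-G#.
The figure 43 means second inversion — the fifth is in the bass.

E#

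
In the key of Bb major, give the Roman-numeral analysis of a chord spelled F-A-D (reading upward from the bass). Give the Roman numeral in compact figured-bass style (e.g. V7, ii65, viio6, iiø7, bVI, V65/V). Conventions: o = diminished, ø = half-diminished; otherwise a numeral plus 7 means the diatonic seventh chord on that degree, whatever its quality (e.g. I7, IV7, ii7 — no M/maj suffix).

Stacked in thirds the chord is D-F-A: a minor triad on D.
D is scale degree 3 in Bb major, and a minor triad on that degree is written iii.
With F in the bass the chord is in first inversion, so the figured bass is 6.

iii6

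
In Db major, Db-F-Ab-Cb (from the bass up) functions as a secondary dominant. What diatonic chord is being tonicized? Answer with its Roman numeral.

The chord is a dominant seventh chord on Db.
A dominant resolves down a perfect fifth: Db → Gb. In Db major, Gb is scale degree 4, i.e. IV.

IV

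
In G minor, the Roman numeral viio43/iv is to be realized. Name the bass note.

The applied chord viio43/iv is rooted on B: B-D-F-Ab.
The figure 43 means second inversion — the fifth is in the bass.

F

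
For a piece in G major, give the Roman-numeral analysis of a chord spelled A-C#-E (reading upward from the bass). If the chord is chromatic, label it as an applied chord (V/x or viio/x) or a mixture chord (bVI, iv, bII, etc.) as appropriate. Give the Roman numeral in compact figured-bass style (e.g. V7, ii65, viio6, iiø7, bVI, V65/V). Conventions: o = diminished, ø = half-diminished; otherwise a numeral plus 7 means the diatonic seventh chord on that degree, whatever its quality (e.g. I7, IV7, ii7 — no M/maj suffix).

V/V

Stacked in thirds the chord is A-C#-E: a major triad on A.
A is not a diatonic chord root with this quality in G major, but it lies a perfect fifth above D (V), so the chord functions as an applied dominant of V.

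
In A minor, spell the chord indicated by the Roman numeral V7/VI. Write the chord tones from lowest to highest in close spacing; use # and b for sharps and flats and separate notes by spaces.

C E G Bb

V7/VI is a secondary dominant — the dominant seventh of VI. VI in A minor is F, so the applied chord's root is C, a perfect fifth above.
Building a dominant seventh chord on C gives C-E-G-Bb.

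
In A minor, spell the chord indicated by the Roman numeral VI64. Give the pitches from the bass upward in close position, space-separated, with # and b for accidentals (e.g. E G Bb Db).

The numeral's case and figure indicate a major triad. In A minor its root, the sixth degree, is F.
That chord is spelled F-A-C.
The figured bass 64 indicates second inversion, placing the fifth (C) in the bass: C-F-A.

C F A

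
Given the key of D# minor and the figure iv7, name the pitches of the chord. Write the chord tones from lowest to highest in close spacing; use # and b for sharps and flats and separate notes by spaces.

G# B D# F#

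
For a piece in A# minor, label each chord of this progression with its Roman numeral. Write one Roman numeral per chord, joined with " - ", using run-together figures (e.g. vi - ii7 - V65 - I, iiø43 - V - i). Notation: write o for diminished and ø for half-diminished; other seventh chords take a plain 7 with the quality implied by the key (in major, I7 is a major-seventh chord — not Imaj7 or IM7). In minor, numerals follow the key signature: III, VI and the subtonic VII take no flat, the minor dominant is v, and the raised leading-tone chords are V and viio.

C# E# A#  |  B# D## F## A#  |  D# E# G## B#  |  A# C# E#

C#-E#-A#: minor triad on A# = scale degree 1 → i6.
B#-D##-F##-A#: a dominant seventh chord on B#, the applied dominant of V → V7/V.
D#-E#-G##-B#: dominant seventh chord on E# = scale degree 5 → V42.
A#-C#-E# has root A#, degree 1 in A# minor, so i.

i6 - V7/V - V42 - i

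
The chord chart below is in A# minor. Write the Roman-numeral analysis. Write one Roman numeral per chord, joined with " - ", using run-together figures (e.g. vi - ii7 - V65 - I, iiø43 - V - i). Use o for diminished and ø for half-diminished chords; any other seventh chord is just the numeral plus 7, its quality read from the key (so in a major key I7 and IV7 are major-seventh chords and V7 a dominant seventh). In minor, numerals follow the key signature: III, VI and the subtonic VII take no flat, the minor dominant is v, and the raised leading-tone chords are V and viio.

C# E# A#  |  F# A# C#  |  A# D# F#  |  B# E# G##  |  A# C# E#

i6 - VI - iv64 - V64 - i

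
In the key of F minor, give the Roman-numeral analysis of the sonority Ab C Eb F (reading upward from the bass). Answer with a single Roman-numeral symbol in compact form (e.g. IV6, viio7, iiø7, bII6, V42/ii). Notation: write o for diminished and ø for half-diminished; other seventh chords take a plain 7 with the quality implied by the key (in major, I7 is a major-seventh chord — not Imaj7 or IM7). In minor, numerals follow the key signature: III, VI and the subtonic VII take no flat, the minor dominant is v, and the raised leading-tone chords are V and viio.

i65

Stacked in thirds the chord is F-Ab-C-Eb: a minor seventh chord on F.
F is scale degree 1 in F minor, and a minor seventh chord on that degree is written i7.
With Ab in the bass the chord is in first inversion, so the figured bass is 65.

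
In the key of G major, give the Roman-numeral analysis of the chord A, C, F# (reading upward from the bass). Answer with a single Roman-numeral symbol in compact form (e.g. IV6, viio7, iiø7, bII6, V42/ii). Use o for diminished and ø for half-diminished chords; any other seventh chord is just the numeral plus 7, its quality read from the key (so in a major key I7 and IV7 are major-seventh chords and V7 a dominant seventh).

The pitches F#-A-C form a diminished triad rooted on F#.
In G major, F# is the leading tone; the diatonic diminished triad there is viio.
With A in the bass the chord is in first inversion, so the figured bass is 6.

viio6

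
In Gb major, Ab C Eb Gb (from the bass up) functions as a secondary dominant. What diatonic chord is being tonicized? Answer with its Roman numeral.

The chord is a dominant seventh chord on Ab.
A dominant resolves down a perfect fifth: Ab → Db. In Gb major, Db is scale degree 5, i.e. V.

V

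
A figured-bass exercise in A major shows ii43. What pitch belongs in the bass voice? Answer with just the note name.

ii in A major has root B; the chord is B-D-F#-A.
The figure 43 means second inversion — the fifth is in the bass.

F#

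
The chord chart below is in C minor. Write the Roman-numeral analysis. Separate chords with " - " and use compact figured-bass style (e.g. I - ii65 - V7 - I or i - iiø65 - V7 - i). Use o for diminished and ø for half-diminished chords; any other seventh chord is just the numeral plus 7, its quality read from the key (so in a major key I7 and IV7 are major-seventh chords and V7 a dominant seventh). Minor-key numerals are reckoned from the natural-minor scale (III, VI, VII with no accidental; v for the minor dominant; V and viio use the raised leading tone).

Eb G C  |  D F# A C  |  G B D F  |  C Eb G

Eb-G-C: minor triad on C = scale degree 1 → i6.
D-F#-A-C is the secondary dominant of V (dominant seventh chord on D): V7/V.
G-B-D-F: dominant seventh chord on G = scale degree 5 → V7.
C-Eb-G has root C, degree 1 in C minor, so i.

i6 - V7/V - V7 - i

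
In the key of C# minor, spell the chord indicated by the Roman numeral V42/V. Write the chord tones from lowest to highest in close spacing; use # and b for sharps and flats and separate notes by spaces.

C# D# F## A#

V42/V is a secondary dominant — the dominant seventh of V. V in C# minor is G#, so the applied chord's root is D#, a perfect fifth above.
Building a dominant seventh chord on D# gives D#-F##-A#-C#.
The figured bass 42 indicates third inversion, placing the seventh (C#) in the bass: C#-D#-F##-A#.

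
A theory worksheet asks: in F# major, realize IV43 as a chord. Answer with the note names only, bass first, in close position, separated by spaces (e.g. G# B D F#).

The numeral's case and figure indicate a major seventh chord. In F# major its root, scale degree 4, is B.
That chord is spelled B-D#-F#-A#.
The figured bass 43 indicates second inversion, placing the fifth (F#) in the bass: F#-A#-B-D#.

F# A# B D#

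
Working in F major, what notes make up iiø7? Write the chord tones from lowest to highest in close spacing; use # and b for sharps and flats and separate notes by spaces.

G Bb Db F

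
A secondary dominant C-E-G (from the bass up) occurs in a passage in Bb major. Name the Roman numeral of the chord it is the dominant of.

V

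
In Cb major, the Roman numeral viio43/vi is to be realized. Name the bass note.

Db

The applied chord viio43/vi is rooted on G: G-Bb-Db-Fb.
The figure 43 means second inversion — the fifth is in the bass.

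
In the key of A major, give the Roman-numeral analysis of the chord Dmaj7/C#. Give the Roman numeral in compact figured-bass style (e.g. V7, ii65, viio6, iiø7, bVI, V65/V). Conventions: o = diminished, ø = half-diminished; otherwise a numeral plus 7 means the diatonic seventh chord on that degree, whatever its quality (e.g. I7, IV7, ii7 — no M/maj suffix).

The pitches D-F#-A-C# form a major seventh chord rooted on D.
In A major, D is the subdominant; the diatonic major seventh chord there is IV7.
With C# in the bass the chord is in third inversion, so the figured bass is 42.

IV42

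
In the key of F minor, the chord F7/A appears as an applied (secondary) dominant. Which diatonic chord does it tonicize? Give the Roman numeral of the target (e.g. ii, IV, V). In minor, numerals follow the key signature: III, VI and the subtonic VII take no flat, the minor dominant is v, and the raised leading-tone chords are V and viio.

iv

The chord is a dominant seventh chord on F.
A dominant resolves down a perfect fifth: F → Bb. In F minor, Bb is scale degree 4, i.e. iv.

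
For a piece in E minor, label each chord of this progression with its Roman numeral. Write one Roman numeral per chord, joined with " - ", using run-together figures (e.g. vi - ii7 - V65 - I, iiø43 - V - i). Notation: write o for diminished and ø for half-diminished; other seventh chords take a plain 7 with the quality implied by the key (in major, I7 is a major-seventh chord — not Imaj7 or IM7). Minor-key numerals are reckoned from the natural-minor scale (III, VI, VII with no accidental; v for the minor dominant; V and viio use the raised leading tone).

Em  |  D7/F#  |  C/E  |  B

i - VII65 - VI6 - V

Em: root E is the tonic; minor triad there is i.
D7/F#: dominant seventh chord on D = scale degree 7 → VII65.
C/E has root C, degree 6 in E minor, so VI6.
B has root B, degree 5 in E minor, so V.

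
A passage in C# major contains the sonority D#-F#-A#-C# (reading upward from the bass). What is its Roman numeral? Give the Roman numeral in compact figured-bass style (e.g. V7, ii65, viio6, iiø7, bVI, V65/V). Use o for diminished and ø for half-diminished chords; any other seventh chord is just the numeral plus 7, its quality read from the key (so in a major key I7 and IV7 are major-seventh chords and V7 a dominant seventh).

The pitches D#-F#-A#-C# form a minor seventh chord rooted on D#.
D# is scale degree 2 in C# major, and a minor seventh chord on that degree is written ii7.

ii7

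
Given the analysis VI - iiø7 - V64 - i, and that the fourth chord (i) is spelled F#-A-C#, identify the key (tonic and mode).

F# minor

The chord F#m is a minor triad rooted on F#; its label is i.
If F# is scale degree 1 and the mode makes that degree carry a minor triad, the tonic is F# and the mode is minor.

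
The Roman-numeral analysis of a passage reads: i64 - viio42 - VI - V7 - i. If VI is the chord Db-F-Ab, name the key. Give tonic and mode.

VI is given as Db-F-Ab — a major triad with root Db.
Counting down 5 scale steps from Db places the tonic on F; a major triad on degree 6 is diatonic only in minor.

F minor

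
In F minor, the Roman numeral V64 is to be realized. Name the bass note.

G

V in F minor has root C; the chord is C-E-G.
The figure 64 means second inversion — the fifth is in the bass.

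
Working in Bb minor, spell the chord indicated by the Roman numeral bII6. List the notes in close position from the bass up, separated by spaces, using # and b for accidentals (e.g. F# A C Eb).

bII6 is the Neapolitan sixth — a major triad on the lowered second degree, here in its customary first inversion. In Bb minor that root is Cb.
So the chord is Cb-Eb-Gb, a major triad.
With the 6 figure the chord is in first inversion; from the bass Eb upward in close position it reads Eb-Gb-Cb.

Eb Gb Cb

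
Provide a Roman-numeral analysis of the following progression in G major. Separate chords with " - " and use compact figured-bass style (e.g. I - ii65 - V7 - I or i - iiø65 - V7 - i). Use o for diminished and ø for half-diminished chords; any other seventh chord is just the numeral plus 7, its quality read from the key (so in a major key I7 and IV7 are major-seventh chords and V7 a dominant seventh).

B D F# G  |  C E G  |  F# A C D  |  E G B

B-D-F#-G: root G is the tonic; major seventh chord there is I65.
C-E-G: root C is the subdominant; major triad there is IV.
F#-A-C-D: dominant seventh chord on D = scale degree 5 → V65.
E-G-B: root E is the submediant; minor triad there is vi.

I65 - IV - V65 - vi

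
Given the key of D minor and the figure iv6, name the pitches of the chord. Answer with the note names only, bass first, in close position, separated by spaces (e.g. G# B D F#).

Bb D G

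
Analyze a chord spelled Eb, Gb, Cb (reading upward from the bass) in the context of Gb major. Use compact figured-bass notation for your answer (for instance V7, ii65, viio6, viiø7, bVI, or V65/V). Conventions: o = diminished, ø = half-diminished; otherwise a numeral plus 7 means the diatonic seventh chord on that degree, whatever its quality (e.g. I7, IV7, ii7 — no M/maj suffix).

IV6

The pitches Cb-Eb-Gb form a major triad rooted on Cb.
Cb is scale degree 4 in Gb major, and a major triad on that degree is written IV.
With Eb in the bass the chord is in first inversion, so the figured bass is 6.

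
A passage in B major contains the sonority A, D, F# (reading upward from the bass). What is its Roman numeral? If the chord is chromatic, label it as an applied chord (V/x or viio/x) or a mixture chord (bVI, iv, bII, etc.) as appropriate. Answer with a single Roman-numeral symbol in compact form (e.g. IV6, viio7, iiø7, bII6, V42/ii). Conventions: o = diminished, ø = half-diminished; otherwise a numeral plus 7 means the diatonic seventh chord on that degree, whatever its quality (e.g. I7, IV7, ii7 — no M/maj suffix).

bIII64

Stacked in thirds the chord is D-F#-A: a major triad on D.
D is the lowered third degree of B major (diatonic 3 would be D#). This is a major triad on the lowered third degree, borrowed from the parallel minor.
With A in the bass the chord is in second inversion, so the figured bass is 64.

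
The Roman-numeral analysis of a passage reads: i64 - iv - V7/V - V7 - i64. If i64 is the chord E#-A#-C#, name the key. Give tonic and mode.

The chord A#m/E# is a minor triad rooted on A#; its label is i64.
If A# is scale degree 1 and the mode makes that degree carry a minor triad, the tonic is A# and the mode is minor.

A# minor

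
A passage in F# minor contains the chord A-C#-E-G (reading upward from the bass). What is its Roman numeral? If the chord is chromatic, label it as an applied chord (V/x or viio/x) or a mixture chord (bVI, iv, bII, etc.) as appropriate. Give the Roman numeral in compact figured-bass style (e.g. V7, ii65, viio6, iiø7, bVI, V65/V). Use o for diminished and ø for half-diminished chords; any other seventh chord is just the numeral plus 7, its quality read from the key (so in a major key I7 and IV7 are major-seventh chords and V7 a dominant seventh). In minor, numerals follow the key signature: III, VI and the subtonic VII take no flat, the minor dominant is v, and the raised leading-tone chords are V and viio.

V7/VI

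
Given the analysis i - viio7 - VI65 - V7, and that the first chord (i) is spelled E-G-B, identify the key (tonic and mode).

E minor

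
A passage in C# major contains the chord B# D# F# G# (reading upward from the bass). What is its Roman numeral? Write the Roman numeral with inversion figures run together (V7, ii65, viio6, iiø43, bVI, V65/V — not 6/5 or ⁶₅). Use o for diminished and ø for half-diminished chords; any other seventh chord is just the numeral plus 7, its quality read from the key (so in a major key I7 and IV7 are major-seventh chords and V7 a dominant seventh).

The pitches G#-B#-D#-F# form a dominant seventh chord rooted on G#.
In C# major, G# is the dominant; the diatonic dominant seventh chord there is V7.
With B# in the bass the chord is in first inversion, so the figured bass is 65.

V65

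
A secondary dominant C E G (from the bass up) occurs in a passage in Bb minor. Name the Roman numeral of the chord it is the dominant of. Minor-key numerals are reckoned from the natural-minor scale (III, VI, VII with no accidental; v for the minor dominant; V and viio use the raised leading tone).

V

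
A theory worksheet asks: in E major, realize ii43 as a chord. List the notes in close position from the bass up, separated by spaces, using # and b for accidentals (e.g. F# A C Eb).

The numeral's case and figure indicate a minor seventh chord. In E major its root, scale degree 2, is F#.
Stacking thirds from F# gives F#-A-C#-E.
With the 43 figure the chord is in second inversion; from the bass C# upward in close position it reads C#-E-F#-A.

C# E F# A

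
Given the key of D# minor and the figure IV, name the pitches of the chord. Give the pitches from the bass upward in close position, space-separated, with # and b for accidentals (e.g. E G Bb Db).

G# B# D#

Scale degree 4 in D# minor is G#; here the chord built on it is altered to a major triad. IV is the major subdominant, borrowed from the parallel major.
So the chord is G#-B#-D#.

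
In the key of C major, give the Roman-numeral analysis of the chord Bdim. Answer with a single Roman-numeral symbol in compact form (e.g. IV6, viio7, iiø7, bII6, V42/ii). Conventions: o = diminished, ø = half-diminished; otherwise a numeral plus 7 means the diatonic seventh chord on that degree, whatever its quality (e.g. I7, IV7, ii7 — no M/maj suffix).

viio

Stacked in thirds the chord is B-D-F: a diminished triad on B.
In C major, B is the leading tone; the diatonic diminished triad there is viio.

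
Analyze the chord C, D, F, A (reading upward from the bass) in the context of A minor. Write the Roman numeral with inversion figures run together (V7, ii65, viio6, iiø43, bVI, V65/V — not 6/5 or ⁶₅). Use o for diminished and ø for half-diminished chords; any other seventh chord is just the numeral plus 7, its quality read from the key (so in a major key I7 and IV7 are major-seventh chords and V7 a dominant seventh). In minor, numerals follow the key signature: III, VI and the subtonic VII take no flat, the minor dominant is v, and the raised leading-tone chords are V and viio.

Stacked in thirds the chord is D-F-A-C: a minor seventh chord on D.
D is scale degree 4 in A minor, and a minor seventh chord on that degree is written iv7.
With C in the bass the chord is in third inversion, so the figured bass is 42.

iv42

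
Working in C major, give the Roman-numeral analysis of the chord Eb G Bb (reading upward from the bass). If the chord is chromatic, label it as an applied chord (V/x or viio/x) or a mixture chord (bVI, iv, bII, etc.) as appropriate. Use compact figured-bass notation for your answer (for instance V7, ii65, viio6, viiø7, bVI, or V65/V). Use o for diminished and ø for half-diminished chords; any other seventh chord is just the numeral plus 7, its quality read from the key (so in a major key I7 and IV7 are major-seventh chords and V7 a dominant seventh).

Stacked in thirds the chord is Eb-G-Bb: a major triad on Eb.
Eb is the lowered third degree of C major (diatonic 3 would be E). This is a major triad on the lowered third degree, borrowed from the parallel minor.

bIII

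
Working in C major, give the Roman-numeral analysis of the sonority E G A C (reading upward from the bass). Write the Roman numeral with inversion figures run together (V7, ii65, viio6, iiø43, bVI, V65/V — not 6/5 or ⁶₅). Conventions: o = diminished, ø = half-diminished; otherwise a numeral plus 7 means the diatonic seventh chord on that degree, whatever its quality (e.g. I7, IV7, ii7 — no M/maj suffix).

vi43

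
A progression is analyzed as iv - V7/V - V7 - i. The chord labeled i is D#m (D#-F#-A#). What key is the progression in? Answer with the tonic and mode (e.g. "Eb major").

The anchor chord is a minor triad on D#, labeled i.
If D# is scale degree 1 and the mode makes that degree carry a minor triad, the tonic is D# and the mode is minor.

D# minor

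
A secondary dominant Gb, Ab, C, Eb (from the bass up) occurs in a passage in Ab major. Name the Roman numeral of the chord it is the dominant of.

The chord is a dominant seventh chord on Ab.
A dominant resolves down a perfect fifth: Ab → Db. In Ab major, Db is scale degree 4, i.e. IV.

IV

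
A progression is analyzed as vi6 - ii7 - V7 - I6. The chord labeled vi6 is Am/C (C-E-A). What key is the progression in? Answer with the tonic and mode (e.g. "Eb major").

C major

vi6 is given as C-E-A — a minor triad with root A.
Counting down 5 scale steps from A places the tonic on C; a minor triad on degree 6 is diatonic only in major.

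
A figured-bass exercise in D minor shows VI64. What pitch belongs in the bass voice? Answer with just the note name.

VI in D minor has root Bb; the chord is Bb-D-F.
The figure 64 means second inversion — the fifth is in the bass.

F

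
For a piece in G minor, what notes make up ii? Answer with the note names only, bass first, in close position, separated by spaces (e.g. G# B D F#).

A C E

Scale degree 2 in G minor is A; here the chord built on it is altered to a minor triad. ii is the minor supertonic, borrowed from the parallel major (the Dorian ii).
So the chord is A-C-E.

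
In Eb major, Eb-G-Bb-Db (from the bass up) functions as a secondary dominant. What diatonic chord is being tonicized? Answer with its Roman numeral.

The chord is a dominant seventh chord on Eb.
A dominant resolves down a perfect fifth: Eb → Ab. In Eb major, Ab is scale degree 4, i.e. IV.

IV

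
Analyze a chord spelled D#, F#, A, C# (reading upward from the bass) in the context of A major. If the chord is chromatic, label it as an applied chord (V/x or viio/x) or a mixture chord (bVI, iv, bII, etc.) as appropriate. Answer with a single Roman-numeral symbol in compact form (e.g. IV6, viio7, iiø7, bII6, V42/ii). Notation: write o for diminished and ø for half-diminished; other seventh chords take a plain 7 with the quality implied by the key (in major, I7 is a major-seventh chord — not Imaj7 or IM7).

viiø7/V

The pitches D#-F#-A-C# form a half-diminished seventh chord rooted on D#.
D# sits a half step below E (V in A major); a diminished chord there is the applied leading-tone chord of V.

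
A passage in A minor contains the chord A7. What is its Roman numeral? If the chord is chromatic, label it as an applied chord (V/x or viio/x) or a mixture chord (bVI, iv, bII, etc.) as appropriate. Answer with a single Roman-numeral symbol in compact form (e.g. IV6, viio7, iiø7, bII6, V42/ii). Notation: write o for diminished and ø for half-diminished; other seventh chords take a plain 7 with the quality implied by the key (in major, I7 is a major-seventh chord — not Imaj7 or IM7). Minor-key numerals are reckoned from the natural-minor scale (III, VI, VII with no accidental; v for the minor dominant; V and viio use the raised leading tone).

V7/iv

The pitches A-C#-E-G form a dominant seventh chord rooted on A.
A is not a diatonic chord root with this quality in A minor, but it lies a perfect fifth above D (iv), so the chord functions as an applied dominant of iv.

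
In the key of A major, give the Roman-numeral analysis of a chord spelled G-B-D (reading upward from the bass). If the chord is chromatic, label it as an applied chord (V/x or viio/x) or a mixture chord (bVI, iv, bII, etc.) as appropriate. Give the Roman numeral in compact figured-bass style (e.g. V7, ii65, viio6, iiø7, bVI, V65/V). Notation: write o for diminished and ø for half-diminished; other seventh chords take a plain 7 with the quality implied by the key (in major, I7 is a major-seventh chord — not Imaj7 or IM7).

Stacked in thirds the chord is G-B-D: a major triad on G.
G is the lowered seventh degree of A major (diatonic 7 would be G#). This is a major triad on the lowered seventh degree (the subtonic), borrowed from the parallel minor.

bVII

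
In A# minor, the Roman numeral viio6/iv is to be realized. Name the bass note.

The applied chord viio6/iv is rooted on C##: C##-E#-G#.
The figure 6 means first inversion — the third is in the bass.

E#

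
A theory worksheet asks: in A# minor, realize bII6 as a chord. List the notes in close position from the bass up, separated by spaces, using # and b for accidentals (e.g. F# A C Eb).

D# F# B

bII6 is the Neapolitan sixth — a major triad on the lowered second degree, here in its customary first inversion. In A# minor that root is B.
So the chord is B-D#-F#.
With the 6 figure the chord is in first inversion; from the bass D# upward in close position it reads D#-F#-B.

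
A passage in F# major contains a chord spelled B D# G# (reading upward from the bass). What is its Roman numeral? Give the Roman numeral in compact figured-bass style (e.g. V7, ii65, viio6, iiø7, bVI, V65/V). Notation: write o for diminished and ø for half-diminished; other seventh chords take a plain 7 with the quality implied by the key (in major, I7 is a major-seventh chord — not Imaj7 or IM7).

The pitches G#-B-D# form a minor triad rooted on G#.
In F# major, G# is the supertonic; the diatonic minor triad there is ii.
With B in the bass the chord is in first inversion, so the figured bass is 6.

ii6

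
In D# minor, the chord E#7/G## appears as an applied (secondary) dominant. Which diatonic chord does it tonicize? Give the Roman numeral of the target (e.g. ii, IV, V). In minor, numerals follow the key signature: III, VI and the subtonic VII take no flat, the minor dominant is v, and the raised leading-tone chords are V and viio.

V

The chord is a dominant seventh chord on E#.
A dominant resolves down a perfect fifth: E# → A#. In D# minor, A# is scale degree 5, i.e. V.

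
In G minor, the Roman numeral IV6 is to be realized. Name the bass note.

E

IV in G minor has root C; the chord is C-E-G.
The figure 6 means first inversion — the third is in the bass.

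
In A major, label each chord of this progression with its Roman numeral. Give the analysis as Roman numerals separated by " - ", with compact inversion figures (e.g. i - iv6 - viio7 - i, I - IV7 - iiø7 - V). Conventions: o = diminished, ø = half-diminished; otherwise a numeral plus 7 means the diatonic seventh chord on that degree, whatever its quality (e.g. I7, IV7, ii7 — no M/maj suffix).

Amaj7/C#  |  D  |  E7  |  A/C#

I65 - IV - V7 - I6

Amaj7/C#: major seventh chord on A = scale degree 1 → I65.
D: major triad on D = scale degree 4 → IV.
E7: dominant seventh chord on E = scale degree 5 → V7.
A/C#: major triad on A = scale degree 1 → I6.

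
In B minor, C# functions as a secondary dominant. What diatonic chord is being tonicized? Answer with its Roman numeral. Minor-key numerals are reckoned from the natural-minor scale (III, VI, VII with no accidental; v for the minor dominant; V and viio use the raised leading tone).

V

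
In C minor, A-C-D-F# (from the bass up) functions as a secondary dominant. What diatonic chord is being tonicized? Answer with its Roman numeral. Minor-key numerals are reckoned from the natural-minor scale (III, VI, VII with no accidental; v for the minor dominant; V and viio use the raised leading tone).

V

The chord is a dominant seventh chord on D.
A dominant resolves down a perfect fifth: D → G. In C minor, G is scale degree 5, i.e. V.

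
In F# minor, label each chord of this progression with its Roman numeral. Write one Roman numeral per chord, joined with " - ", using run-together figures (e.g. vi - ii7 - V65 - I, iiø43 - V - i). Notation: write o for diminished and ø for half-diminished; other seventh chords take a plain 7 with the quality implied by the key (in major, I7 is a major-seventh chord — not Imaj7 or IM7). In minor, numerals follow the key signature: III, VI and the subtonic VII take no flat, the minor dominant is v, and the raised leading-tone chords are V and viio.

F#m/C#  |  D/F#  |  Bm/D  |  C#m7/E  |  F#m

i64 - VI6 - iv6 - v65 - i

F#m/C# has root F#, degree 1 in F# minor, so i64.
D/F# has root D, degree 6 in F# minor, so VI6.
Bm/D: minor triad on B = scale degree 4 → iv6.
C#m7/E has root C#, degree 5 in F# minor, so v65.
F#m: root F# is the tonic; minor triad there is i.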